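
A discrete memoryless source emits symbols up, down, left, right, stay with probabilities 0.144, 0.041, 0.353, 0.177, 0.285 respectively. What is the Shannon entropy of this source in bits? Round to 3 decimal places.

2.080 bits

H = −Σ pᵢ log₂ pᵢ.
−0.144·log₂(0.144) = 0.4026
−0.041·log₂(0.041) = 0.1889
−0.353·log₂(0.353) = 0.5303
−0.177·log₂(0.177) = 0.4422
−0.285·log₂(0.285) = 0.5161
Sum ≈ 2.0801 → 2.080 bits.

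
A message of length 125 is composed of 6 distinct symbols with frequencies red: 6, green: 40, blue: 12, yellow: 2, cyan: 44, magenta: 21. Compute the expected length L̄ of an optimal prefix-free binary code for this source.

2.2 bits/symbol

Probabilities are the counts divided by 125.
Repeatedly combine the two least-probable nodes; the expected code length is the sum of the merged weights.
merge 2/125 + 6/125 → 8/125
merge 8/125 + 12/125 → 4/25
merge 4/25 + 21/125 → 41/125
merge 8/25 + 41/125 → 81/125
merge 44/125 + 81/125 → 1
L = 8/125 + 4/25 + 41/125 + 81/125 + 1 = 11/5 = 2.2 bits/symbol.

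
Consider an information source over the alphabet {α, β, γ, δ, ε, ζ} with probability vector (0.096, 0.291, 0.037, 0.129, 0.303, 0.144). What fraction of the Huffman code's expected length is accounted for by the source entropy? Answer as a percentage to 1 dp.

Entropy H = −Σ p log₂ p ≈ 2.3245 bits.
Huffman merges: 37/1000+12/125→133/1000; 129/1000+133/1000→131/500; 18/125+131/500→203/500; 291/1000+303/1000→297/500; 203/500+297/500→1. L = 479/200 ≈ 2.3950.
Efficiency = H/L = 2.3245/2.3950 = 97.1%.

97.1%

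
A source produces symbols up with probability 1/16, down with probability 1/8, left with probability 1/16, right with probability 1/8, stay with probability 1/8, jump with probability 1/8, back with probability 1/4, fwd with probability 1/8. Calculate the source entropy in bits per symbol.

2.875 bits

Each probability is a power of 1/2, so log₂(1/p) is an integer.
H = Σ p·log₂(1/p) = 1/16·4 + 1/8·3 + 1/16·4 + 1/8·3 + 1/8·3 + 1/8·3 + 1/4·2 + 1/8·3 = 2.875 bits.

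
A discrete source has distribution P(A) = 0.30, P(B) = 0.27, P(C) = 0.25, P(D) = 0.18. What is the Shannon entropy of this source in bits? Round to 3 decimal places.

H = −Σ pᵢ log₂ pᵢ.
−0.30·log₂(0.30) = 0.5211
−0.27·log₂(0.27) = 0.5100
−0.25·log₂(0.25) = 0.5000
−0.18·log₂(0.18) = 0.4453
Sum ≈ 1.9764 → 1.976 bits.

1.976 bits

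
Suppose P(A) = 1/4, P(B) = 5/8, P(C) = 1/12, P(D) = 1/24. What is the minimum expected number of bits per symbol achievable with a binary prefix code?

Repeatedly combine the two least-probable nodes; the expected code length is the sum of the merged weights.
merge 1/24 + 1/12 → 1/8
merge 1/8 + 1/4 → 3/8
merge 3/8 + 5/8 → 1
L = 1/8 + 3/8 + 1 = 3/2 = 1.5 bits/symbol.

1.5 bits/symbol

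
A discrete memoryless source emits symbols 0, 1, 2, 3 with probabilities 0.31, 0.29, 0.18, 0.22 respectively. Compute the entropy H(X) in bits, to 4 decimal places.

1.9676 bits

H = −Σ pᵢ log₂ pᵢ.
−0.31·log₂(0.31) = 0.5238
−0.29·log₂(0.29) = 0.5179
−0.18·log₂(0.18) = 0.4453
−0.22·log₂(0.22) = 0.4806
Sum ≈ 1.9676 → 1.9676 bits.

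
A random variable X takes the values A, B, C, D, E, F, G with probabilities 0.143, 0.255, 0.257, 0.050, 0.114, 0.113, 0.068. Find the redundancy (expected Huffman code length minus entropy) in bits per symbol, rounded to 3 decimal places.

0.006 bits

Entropy H = −Σ p log₂ p ≈ 2.6001 bits.
Huffman merges: 1/20+17/250→59/500; 113/1000+57/500→227/1000; 59/500+143/1000→261/1000; 227/1000+51/200→241/500; 257/1000+261/1000→259/500; 241/500+259/500→1. L = 1303/500 ≈ 2.6060.
L − H = 2.6060 − 2.6001 = 0.006 bits.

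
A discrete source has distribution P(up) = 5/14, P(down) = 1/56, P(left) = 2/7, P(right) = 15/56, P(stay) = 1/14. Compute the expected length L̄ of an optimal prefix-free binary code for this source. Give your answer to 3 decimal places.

2.089 bits/symbol

Repeatedly combine the two least-probable nodes; the expected code length is the sum of the merged weights.
merge 1/56 + 1/14 → 5/56
merge 5/56 + 15/56 → 5/14
merge 2/7 + 5/14 → 9/14
merge 5/14 + 9/14 → 1
L = 5/56 + 5/14 + 9/14 + 1 = 117/56 ≈ 2.089 bits/symbol.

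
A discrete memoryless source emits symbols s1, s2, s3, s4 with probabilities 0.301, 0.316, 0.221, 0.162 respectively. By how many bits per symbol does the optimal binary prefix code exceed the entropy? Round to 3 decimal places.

Entropy H = −Σ p log₂ p ≈ 1.9533 bits.
Huffman merges: 81/500+221/1000→383/1000; 301/1000+79/250→617/1000; 383/1000+617/1000→1. L = 2 ≈ 2.0000.
L − H = 2.0000 − 1.9533 = 0.047 bits.

0.047 bits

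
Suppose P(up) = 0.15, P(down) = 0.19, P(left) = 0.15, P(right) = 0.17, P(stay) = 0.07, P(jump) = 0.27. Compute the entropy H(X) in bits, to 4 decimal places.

H = −Σ pᵢ log₂ pᵢ.
−0.15·log₂(0.15) = 0.4105
−0.19·log₂(0.19) = 0.4552
−0.15·log₂(0.15) = 0.4105
−0.17·log₂(0.17) = 0.4346
−0.07·log₂(0.07) = 0.2686
−0.27·log₂(0.27) = 0.5100
Sum ≈ 2.4895 → 2.4895 bits.

2.4895 bits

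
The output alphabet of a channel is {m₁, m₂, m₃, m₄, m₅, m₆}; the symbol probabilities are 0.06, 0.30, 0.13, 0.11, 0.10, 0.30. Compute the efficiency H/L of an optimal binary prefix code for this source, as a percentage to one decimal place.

98.0%

Entropy H = −Σ p log₂ p ≈ 2.3508 bits.
Huffman merges: 3/50+1/10→4/25; 11/100+13/100→6/25; 4/25+6/25→2/5; 3/10+3/10→3/5; 2/5+3/5→1. L = 12/5 ≈ 2.4000.
Efficiency = H/L = 2.3508/2.4000 = 98.0%.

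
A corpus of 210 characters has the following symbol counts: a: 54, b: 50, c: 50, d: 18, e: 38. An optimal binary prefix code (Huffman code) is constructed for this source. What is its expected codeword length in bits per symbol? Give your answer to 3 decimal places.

Probabilities are the counts divided by 210.
Repeatedly combine the two least-probable nodes; the expected code length is the sum of the merged weights.
merge 3/35 + 19/105 → 4/15
merge 5/21 + 5/21 → 10/21
merge 9/35 + 4/15 → 11/21
merge 10/21 + 11/21 → 1
L = 4/15 + 10/21 + 11/21 + 1 = 34/15 ≈ 2.267 bits/symbol.

2.267 bits/symbol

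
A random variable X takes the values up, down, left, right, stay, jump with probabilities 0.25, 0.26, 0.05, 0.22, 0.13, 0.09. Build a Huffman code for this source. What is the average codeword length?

2.41 bits/symbol

Repeatedly combine the two least-probable nodes; the expected code length is the sum of the merged weights.
merge 1/20 + 9/100 → 7/50
merge 13/100 + 7/50 → 27/100
merge 11/50 + 1/4 → 47/100
merge 13/50 + 27/100 → 53/100
merge 47/100 + 53/100 → 1
L = 7/50 + 27/100 + 47/100 + 53/100 + 1 = 241/100 = 2.41 bits/symbol.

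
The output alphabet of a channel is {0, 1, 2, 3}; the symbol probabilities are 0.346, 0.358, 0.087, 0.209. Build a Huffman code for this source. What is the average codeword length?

Repeatedly combine the two least-probable nodes; the expected code length is the sum of the merged weights.
merge 87/1000 + 209/1000 → 37/125
merge 37/125 + 173/500 → 321/500
merge 179/500 + 321/500 → 1
L = 37/125 + 321/500 + 1 = 969/500 = 1.938 bits/symbol.

1.938 bits/symbol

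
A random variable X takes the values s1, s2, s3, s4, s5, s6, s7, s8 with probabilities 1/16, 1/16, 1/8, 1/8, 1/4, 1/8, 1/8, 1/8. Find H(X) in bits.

2.875 bits

Each probability is a power of 1/2, so log₂(1/p) is an integer.
H = Σ p·log₂(1/p) = 1/16·4 + 1/16·4 + 1/8·3 + 1/8·3 + 1/4·2 + 1/8·3 + 1/8·3 + 1/8·3 = 2.875 bits.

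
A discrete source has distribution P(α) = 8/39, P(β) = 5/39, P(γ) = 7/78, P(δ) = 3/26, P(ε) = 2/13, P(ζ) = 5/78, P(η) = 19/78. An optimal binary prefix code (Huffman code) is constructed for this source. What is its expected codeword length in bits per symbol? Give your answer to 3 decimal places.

2.705 bits/symbol

Repeatedly combine the two least-probable nodes; the expected code length is the sum of the merged weights.
merge 5/78 + 7/78 → 2/13
merge 3/26 + 5/39 → 19/78
merge 2/13 + 2/13 → 4/13
merge 8/39 + 19/78 → 35/78
merge 19/78 + 4/13 → 43/78
merge 35/78 + 43/78 → 1
L = 2/13 + 19/78 + 4/13 + 35/78 + 43/78 + 1 = 211/78 ≈ 2.705 bits/symbol.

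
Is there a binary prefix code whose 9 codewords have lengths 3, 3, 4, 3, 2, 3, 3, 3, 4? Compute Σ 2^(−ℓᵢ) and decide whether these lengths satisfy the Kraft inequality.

1.125; no

With common denominator 2^4 = 16: Σ 2^(−ℓᵢ) = 2/16 + 2/16 + 1/16 + 2/16 + 4/16 + 2/16 + 2/16 + 2/16 + 1/16 = 18/16 = 1.125.
Kraft's inequality requires Σ ≤ 1; here Σ = 1.125 > 1, so no such prefix code exists.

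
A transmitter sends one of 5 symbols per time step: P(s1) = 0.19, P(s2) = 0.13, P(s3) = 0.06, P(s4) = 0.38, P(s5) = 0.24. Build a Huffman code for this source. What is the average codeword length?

2.19 bits/symbol

Repeatedly combine the two least-probable nodes; the expected code length is the sum of the merged weights.
merge 3/50 + 13/100 → 19/100
merge 19/100 + 19/100 → 19/50
merge 6/25 + 19/50 → 31/50
merge 19/50 + 31/50 → 1
L = 19/100 + 19/50 + 31/50 + 1 = 219/100 = 2.19 bits/symbol.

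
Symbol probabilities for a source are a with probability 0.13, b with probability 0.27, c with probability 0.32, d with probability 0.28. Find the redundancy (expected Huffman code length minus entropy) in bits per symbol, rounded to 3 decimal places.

0.067 bits

Entropy H = −Σ p log₂ p ≈ 1.9329 bits.
Huffman merges: 13/100+27/100→2/5; 7/25+8/25→3/5; 2/5+3/5→1. L = 2 ≈ 2.0000.
L − H = 2.0000 − 1.9329 = 0.067 bits.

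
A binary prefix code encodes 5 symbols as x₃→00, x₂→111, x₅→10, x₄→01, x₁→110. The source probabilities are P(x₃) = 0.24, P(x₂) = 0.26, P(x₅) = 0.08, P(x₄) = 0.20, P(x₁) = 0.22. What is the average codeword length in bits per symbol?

L̄ = Σ pᵢ·ℓᵢ = 0.24·2 + 0.26·3 + 0.08·2 + 0.20·2 + 0.22·3 = 2.48 bits/symbol.

2.48 bits/symbol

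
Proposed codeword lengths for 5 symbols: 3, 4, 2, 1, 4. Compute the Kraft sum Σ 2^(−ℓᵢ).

1

With common denominator 2^4 = 16: Σ 2^(−ℓᵢ) = 2/16 + 1/16 + 4/16 + 8/16 + 1/16 = 16/16 = 1.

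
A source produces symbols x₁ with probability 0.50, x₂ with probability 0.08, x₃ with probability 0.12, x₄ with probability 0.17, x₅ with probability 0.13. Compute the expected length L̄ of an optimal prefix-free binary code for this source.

2 bits/symbol

Repeatedly combine the two least-probable nodes; the expected code length is the sum of the merged weights.
merge 2/25 + 3/25 → 1/5
merge 13/100 + 17/100 → 3/10
merge 1/5 + 3/10 → 1/2
merge 1/2 + 1/2 → 1
L = 1/5 + 3/10 + 1/2 + 1 = 2 bits/symbol.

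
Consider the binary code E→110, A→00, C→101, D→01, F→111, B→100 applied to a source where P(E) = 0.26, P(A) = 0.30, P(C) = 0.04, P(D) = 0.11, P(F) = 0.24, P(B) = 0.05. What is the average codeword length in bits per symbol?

2.59 bits/symbol

L̄ = Σ pᵢ·ℓᵢ = 0.26·3 + 0.30·2 + 0.04·3 + 0.11·2 + 0.24·3 + 0.05·3 = 2.59 bits/symbol.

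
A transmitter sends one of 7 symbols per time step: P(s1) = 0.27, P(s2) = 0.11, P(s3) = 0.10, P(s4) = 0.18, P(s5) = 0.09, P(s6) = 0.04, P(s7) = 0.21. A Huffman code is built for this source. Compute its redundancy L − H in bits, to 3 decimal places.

Entropy H = −Σ p log₂ p ≈ 2.6090 bits.
Huffman merges: 1/25+9/100→13/100; 1/10+11/100→21/100; 13/100+9/50→31/100; 21/100+21/100→21/50; 27/100+31/100→29/50; 21/50+29/50→1. L = 53/20 ≈ 2.6500.
L − H = 2.6500 − 2.6090 = 0.041 bits.

0.041 bits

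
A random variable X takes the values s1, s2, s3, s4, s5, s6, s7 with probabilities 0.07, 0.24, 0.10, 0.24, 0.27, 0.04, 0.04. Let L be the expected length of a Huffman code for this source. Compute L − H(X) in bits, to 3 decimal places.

Entropy H = −Σ p log₂ p ≈ 2.4705 bits.
Huffman merges: 1/25+1/25→2/25; 7/100+2/25→3/20; 1/10+3/20→1/4; 6/25+6/25→12/25; 1/4+27/100→13/25; 12/25+13/25→1. L = 62/25 ≈ 2.4800.
L − H = 2.4800 − 2.4705 = 0.009 bits.

0.009 bits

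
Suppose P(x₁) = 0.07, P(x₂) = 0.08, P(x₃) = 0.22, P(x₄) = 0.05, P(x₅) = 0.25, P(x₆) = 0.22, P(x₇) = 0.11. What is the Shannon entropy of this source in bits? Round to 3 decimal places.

H = −Σ pᵢ log₂ pᵢ.
−0.07·log₂(0.07) = 0.2686
−0.08·log₂(0.08) = 0.2915
−0.22·log₂(0.22) = 0.4806
−0.05·log₂(0.05) = 0.2161
−0.25·log₂(0.25) = 0.5000
−0.22·log₂(0.22) = 0.4806
−0.11·log₂(0.11) = 0.3503
Sum ≈ 2.5876 → 2.588 bits.

2.588 bits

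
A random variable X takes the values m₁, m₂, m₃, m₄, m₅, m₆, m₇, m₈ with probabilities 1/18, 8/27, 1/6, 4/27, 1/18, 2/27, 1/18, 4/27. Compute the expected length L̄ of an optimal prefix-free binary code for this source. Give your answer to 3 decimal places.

2.778 bits/symbol

Repeatedly combine the two least-probable nodes; the expected code length is the sum of the merged weights.
merge 1/18 + 1/18 → 1/9
merge 1/18 + 2/27 → 7/54
merge 1/9 + 7/54 → 13/54
merge 4/27 + 4/27 → 8/27
merge 1/6 + 13/54 → 11/27
merge 8/27 + 8/27 → 16/27
merge 11/27 + 16/27 → 1
L = 1/9 + 7/54 + 13/54 + 8/27 + 11/27 + 16/27 + 1 = 25/9 ≈ 2.778 bits/symbol.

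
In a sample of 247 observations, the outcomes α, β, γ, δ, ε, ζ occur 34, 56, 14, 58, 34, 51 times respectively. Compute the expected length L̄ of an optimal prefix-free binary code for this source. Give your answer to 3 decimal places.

2.526 bits/symbol

Probabilities are the counts divided by 247.
Repeatedly combine the two least-probable nodes; the expected code length is the sum of the merged weights.
merge 14/247 + 34/247 → 48/247
merge 34/247 + 48/247 → 82/247
merge 51/247 + 56/247 → 107/247
merge 58/247 + 82/247 → 140/247
merge 107/247 + 140/247 → 1
L = 48/247 + 82/247 + 107/247 + 140/247 + 1 = 48/19 ≈ 2.526 bits/symbol.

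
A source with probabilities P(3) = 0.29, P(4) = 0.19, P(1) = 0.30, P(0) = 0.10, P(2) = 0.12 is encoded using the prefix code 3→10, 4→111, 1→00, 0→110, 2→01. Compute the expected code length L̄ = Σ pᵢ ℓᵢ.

L̄ = Σ pᵢ·ℓᵢ = 0.29·2 + 0.19·3 + 0.30·2 + 0.10·3 + 0.12·2 = 2.29 bits/symbol.

2.29 bits/symbol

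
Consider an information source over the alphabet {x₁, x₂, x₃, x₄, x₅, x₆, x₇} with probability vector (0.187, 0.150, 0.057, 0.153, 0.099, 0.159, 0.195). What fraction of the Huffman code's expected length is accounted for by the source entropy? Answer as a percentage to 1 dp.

98.2%

Entropy H = −Σ p log₂ p ≈ 2.7249 bits.
Huffman merges: 57/1000+99/1000→39/250; 3/20+153/1000→303/1000; 39/250+159/1000→63/200; 187/1000+39/200→191/500; 303/1000+63/200→309/500; 191/500+309/500→1. L = 1387/500 ≈ 2.7740.
Efficiency = H/L = 2.7249/2.7740 = 98.2%.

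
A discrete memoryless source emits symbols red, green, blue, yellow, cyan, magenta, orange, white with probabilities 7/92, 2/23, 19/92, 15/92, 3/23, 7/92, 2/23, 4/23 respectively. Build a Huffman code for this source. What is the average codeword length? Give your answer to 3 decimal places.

Repeatedly combine the two least-probable nodes; the expected code length is the sum of the merged weights.
merge 7/92 + 7/92 → 7/46
merge 2/23 + 2/23 → 4/23
merge 3/23 + 7/46 → 13/46
merge 15/92 + 4/23 → 31/92
merge 4/23 + 19/92 → 35/92
merge 13/46 + 31/92 → 57/92
merge 35/92 + 57/92 → 1
L = 7/46 + 4/23 + 13/46 + 31/92 + 35/92 + 57/92 + 1 = 271/92 ≈ 2.946 bits/symbol.

2.946 bits/symbol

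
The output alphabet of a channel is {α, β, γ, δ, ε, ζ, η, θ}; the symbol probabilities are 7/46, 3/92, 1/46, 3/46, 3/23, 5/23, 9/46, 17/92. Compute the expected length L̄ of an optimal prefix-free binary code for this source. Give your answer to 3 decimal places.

Repeatedly combine the two least-probable nodes; the expected code length is the sum of the merged weights.
merge 1/46 + 3/92 → 5/92
merge 5/92 + 3/46 → 11/92
merge 11/92 + 3/23 → 1/4
merge 7/46 + 17/92 → 31/92
merge 9/46 + 5/23 → 19/46
merge 1/4 + 31/92 → 27/46
merge 19/46 + 27/46 → 1
L = 5/92 + 11/92 + 1/4 + 31/92 + 19/46 + 27/46 + 1 = 127/46 ≈ 2.761 bits/symbol.

2.761 bits/symbol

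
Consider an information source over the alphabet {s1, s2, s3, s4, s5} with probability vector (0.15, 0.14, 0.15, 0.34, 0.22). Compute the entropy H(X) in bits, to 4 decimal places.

H = −Σ pᵢ log₂ pᵢ.
−0.15·log₂(0.15) = 0.4105
−0.14·log₂(0.14) = 0.3971
−0.15·log₂(0.15) = 0.4105
−0.34·log₂(0.34) = 0.5292
−0.22·log₂(0.22) = 0.4806
Sum ≈ 2.2279 → 2.2279 bits.

2.2279 bits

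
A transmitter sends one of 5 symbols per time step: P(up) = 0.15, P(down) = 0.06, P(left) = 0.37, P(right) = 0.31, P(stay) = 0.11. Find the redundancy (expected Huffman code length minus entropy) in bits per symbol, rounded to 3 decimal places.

Entropy H = −Σ p log₂ p ≈ 2.0589 bits.
Huffman merges: 3/50+11/100→17/100; 3/20+17/100→8/25; 31/100+8/25→63/100; 37/100+63/100→1. L = 53/25 ≈ 2.1200.
L − H = 2.1200 − 2.0589 = 0.061 bits.

0.061 bits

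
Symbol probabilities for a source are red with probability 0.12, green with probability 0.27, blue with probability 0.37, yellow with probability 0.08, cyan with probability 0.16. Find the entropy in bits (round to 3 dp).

H = −Σ pᵢ log₂ pᵢ.
−0.12·log₂(0.12) = 0.3671
−0.27·log₂(0.27) = 0.5100
−0.37·log₂(0.37) = 0.5307
−0.08·log₂(0.08) = 0.2915
−0.16·log₂(0.16) = 0.4230
Sum ≈ 2.1223 → 2.122 bits.

2.122 bits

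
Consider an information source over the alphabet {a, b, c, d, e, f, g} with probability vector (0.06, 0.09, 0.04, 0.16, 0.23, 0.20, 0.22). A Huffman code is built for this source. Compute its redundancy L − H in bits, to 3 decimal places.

Entropy H = −Σ p log₂ p ≈ 2.5976 bits.
Huffman merges: 1/25+3/50→1/10; 9/100+1/10→19/100; 4/25+19/100→7/20; 1/5+11/50→21/50; 23/100+7/20→29/50; 21/50+29/50→1. L = 66/25 ≈ 2.6400.
L − H = 2.6400 − 2.5976 = 0.042 bits.

0.042 bits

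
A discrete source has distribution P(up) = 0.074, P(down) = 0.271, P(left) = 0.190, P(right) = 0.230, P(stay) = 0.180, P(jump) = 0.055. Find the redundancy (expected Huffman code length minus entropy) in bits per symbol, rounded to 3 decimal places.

0.031 bits

Entropy H = −Σ p log₂ p ≈ 2.4068 bits.
Huffman merges: 11/200+37/500→129/1000; 129/1000+9/50→309/1000; 19/100+23/100→21/50; 271/1000+309/1000→29/50; 21/50+29/50→1. L = 1219/500 ≈ 2.4380.
L − H = 2.4380 − 2.4068 = 0.031 bits.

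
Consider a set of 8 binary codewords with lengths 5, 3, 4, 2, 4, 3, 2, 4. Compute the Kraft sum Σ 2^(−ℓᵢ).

0.96875

With common denominator 2^5 = 32: Σ 2^(−ℓᵢ) = 1/32 + 4/32 + 2/32 + 8/32 + 2/32 + 4/32 + 8/32 + 2/32 = 31/32 = 0.96875.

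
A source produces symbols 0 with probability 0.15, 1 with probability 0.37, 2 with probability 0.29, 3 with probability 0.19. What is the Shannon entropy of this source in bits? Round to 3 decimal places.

1.914 bits

H = −Σ pᵢ log₂ pᵢ.
−0.15·log₂(0.15) = 0.4105
−0.37·log₂(0.37) = 0.5307
−0.29·log₂(0.29) = 0.5179
−0.19·log₂(0.19) = 0.4552
Sum ≈ 1.9144 → 1.914 bits.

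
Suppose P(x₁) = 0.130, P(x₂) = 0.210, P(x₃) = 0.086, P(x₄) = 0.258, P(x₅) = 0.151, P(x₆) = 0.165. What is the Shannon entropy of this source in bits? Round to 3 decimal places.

2.505 bits

H = −Σ pᵢ log₂ pᵢ.
−0.130·log₂(0.130) = 0.3826
−0.210·log₂(0.210) = 0.4728
−0.086·log₂(0.086) = 0.3044
−0.258·log₂(0.258) = 0.5043
−0.151·log₂(0.151) = 0.4118
−0.165·log₂(0.165) = 0.4289
Sum ≈ 2.5049 → 2.505 bits.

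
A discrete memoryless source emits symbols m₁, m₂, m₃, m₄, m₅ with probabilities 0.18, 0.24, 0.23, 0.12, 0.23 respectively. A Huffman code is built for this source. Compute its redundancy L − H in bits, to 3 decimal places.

Entropy H = −Σ p log₂ p ≈ 2.2818 bits.
Huffman merges: 3/25+9/50→3/10; 23/100+23/100→23/50; 6/25+3/10→27/50; 23/50+27/50→1. L = 23/10 ≈ 2.3000.
L − H = 2.3000 − 2.2818 = 0.018 bits.

0.018 bits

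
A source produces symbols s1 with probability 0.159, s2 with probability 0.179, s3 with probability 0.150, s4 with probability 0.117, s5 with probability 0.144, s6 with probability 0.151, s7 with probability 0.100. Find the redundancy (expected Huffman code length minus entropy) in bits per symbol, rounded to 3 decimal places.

0.036 bits

Entropy H = −Σ p log₂ p ≈ 2.7854 bits.
Huffman merges: 1/10+117/1000→217/1000; 18/125+3/20→147/500; 151/1000+159/1000→31/100; 179/1000+217/1000→99/250; 147/500+31/100→151/250; 99/250+151/250→1. L = 2821/1000 ≈ 2.8210.
L − H = 2.8210 − 2.7854 = 0.036 bits.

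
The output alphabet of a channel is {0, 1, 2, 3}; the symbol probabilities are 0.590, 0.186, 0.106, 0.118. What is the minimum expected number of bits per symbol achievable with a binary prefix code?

1.634 bits/symbol

Repeatedly combine the two least-probable nodes; the expected code length is the sum of the merged weights.
merge 53/500 + 59/500 → 28/125
merge 93/500 + 28/125 → 41/100
merge 41/100 + 59/100 → 1
L = 28/125 + 41/100 + 1 = 817/500 = 1.634 bits/symbol.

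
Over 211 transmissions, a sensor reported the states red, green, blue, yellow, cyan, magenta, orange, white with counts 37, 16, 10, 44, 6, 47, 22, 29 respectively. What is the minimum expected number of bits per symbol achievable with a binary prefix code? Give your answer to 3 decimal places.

2.796 bits/symbol

Probabilities are the counts divided by 211.
Repeatedly combine the two least-probable nodes; the expected code length is the sum of the merged weights.
merge 6/211 + 10/211 → 16/211
merge 16/211 + 16/211 → 32/211
merge 22/211 + 29/211 → 51/211
merge 32/211 + 37/211 → 69/211
merge 44/211 + 47/211 → 91/211
merge 51/211 + 69/211 → 120/211
merge 91/211 + 120/211 → 1
L = 16/211 + 32/211 + 51/211 + 69/211 + 91/211 + 120/211 + 1 = 590/211 ≈ 2.796 bits/symbol.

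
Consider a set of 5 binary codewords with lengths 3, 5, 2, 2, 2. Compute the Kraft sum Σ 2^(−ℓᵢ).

With common denominator 2^5 = 32: Σ 2^(−ℓᵢ) = 4/32 + 1/32 + 8/32 + 8/32 + 8/32 = 29/32 = 0.90625.

0.90625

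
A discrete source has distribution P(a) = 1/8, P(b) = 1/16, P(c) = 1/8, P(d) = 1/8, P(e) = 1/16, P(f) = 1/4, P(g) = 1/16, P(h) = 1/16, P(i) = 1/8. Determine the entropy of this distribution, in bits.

3 bits

Each probability is a power of 1/2, so log₂(1/p) is an integer.
H = Σ p·log₂(1/p) = 1/8·3 + 1/16·4 + 1/8·3 + 1/8·3 + 1/16·4 + 1/4·2 + 1/16·4 + 1/16·4 + 1/8·3 = 3 bits.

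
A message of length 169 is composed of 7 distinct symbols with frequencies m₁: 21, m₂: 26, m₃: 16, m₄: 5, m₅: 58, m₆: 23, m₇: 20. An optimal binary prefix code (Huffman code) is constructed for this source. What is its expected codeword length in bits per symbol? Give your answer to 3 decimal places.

Probabilities are the counts divided by 169.
Repeatedly combine the two least-probable nodes; the expected code length is the sum of the merged weights.
merge 5/169 + 16/169 → 21/169
merge 20/169 + 21/169 → 41/169
merge 21/169 + 23/169 → 44/169
merge 2/13 + 41/169 → 67/169
merge 44/169 + 58/169 → 102/169
merge 67/169 + 102/169 → 1
L = 21/169 + 41/169 + 44/169 + 67/169 + 102/169 + 1 = 444/169 ≈ 2.627 bits/symbol.

2.627 bits/symbol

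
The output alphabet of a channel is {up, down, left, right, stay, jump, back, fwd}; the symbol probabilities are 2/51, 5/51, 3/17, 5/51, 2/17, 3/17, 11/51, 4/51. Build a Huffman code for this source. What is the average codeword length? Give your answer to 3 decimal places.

Repeatedly combine the two least-probable nodes; the expected code length is the sum of the merged weights.
merge 2/51 + 4/51 → 2/17
merge 5/51 + 5/51 → 10/51
merge 2/17 + 2/17 → 4/17
merge 3/17 + 3/17 → 6/17
merge 10/51 + 11/51 → 7/17
merge 4/17 + 6/17 → 10/17
merge 7/17 + 10/17 → 1
L = 2/17 + 10/51 + 4/17 + 6/17 + 7/17 + 10/17 + 1 = 148/51 ≈ 2.902 bits/symbol.

2.902 bits/symbol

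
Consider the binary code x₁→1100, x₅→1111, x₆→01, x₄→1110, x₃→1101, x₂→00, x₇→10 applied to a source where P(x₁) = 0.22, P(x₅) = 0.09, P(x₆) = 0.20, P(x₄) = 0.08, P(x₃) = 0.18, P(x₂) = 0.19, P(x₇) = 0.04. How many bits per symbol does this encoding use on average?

3.14 bits/symbol

L̄ = Σ pᵢ·ℓᵢ = 0.22·4 + 0.09·4 + 0.20·2 + 0.08·4 + 0.18·4 + 0.19·2 + 0.04·2 = 3.14 bits/symbol.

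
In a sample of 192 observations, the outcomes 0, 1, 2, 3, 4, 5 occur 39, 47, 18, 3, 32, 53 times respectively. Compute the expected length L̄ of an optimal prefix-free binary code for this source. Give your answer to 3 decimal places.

Probabilities are the counts divided by 192.
Repeatedly combine the two least-probable nodes; the expected code length is the sum of the merged weights.
merge 1/64 + 3/32 → 7/64
merge 7/64 + 1/6 → 53/192
merge 13/64 + 47/192 → 43/96
merge 53/192 + 53/192 → 53/96
merge 43/96 + 53/96 → 1
L = 7/64 + 53/192 + 43/96 + 53/96 + 1 = 229/96 ≈ 2.385 bits/symbol.

2.385 bits/symbol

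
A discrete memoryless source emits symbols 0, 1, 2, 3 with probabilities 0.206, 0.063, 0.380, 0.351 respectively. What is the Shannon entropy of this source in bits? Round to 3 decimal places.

H = −Σ pᵢ log₂ pᵢ.
−0.206·log₂(0.206) = 0.4695
−0.063·log₂(0.063) = 0.2513
−0.380·log₂(0.380) = 0.5305
−0.351·log₂(0.351) = 0.5302
Sum ≈ 1.7814 → 1.781 bits.

1.781 bits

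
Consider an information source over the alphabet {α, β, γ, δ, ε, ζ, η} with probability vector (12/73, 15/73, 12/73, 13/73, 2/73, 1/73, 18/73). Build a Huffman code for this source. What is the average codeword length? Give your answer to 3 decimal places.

2.589 bits/symbol

Repeatedly combine the two least-probable nodes; the expected code length is the sum of the merged weights.
merge 1/73 + 2/73 → 3/73
merge 3/73 + 12/73 → 15/73
merge 12/73 + 13/73 → 25/73
merge 15/73 + 15/73 → 30/73
merge 18/73 + 25/73 → 43/73
merge 30/73 + 43/73 → 1
L = 3/73 + 15/73 + 25/73 + 30/73 + 43/73 + 1 = 189/73 ≈ 2.589 bits/symbol.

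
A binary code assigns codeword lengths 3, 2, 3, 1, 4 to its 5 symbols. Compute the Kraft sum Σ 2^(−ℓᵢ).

1.0625

With common denominator 2^4 = 16: Σ 2^(−ℓᵢ) = 2/16 + 4/16 + 2/16 + 8/16 + 1/16 = 17/16 = 1.0625.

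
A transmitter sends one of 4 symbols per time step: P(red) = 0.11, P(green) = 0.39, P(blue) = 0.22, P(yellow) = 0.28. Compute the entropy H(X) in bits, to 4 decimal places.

H = −Σ pᵢ log₂ pᵢ.
−0.11·log₂(0.11) = 0.3503
−0.39·log₂(0.39) = 0.5298
−0.22·log₂(0.22) = 0.4806
−0.28·log₂(0.28) = 0.5142
Sum ≈ 1.8749 → 1.8749 bits.

1.8749 bits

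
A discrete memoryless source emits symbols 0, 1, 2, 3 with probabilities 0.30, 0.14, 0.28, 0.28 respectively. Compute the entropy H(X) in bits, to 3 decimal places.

1.947 bits

H = −Σ pᵢ log₂ pᵢ.
−0.30·log₂(0.30) = 0.5211
−0.14·log₂(0.14) = 0.3971
−0.28·log₂(0.28) = 0.5142
−0.28·log₂(0.28) = 0.5142
Sum ≈ 1.9466 → 1.947 bits.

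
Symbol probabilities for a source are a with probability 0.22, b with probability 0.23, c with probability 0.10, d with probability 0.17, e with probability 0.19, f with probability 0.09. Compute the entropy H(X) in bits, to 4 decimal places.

2.5029 bits

H = −Σ pᵢ log₂ pᵢ.
−0.22·log₂(0.22) = 0.4806
−0.23·log₂(0.23) = 0.4877
−0.10·log₂(0.10) = 0.3322
−0.17·log₂(0.17) = 0.4346
−0.19·log₂(0.19) = 0.4552
−0.09·log₂(0.09) = 0.3127
Sum ≈ 2.5029 → 2.5029 bits.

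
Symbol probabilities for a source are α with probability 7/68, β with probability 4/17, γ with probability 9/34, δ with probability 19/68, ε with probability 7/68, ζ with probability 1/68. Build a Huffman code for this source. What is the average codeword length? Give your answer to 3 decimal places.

2.338 bits/symbol

Repeatedly combine the two least-probable nodes; the expected code length is the sum of the merged weights.
merge 1/68 + 7/68 → 2/17
merge 7/68 + 2/17 → 15/68
merge 15/68 + 4/17 → 31/68
merge 9/34 + 19/68 → 37/68
merge 31/68 + 37/68 → 1
L = 2/17 + 15/68 + 31/68 + 37/68 + 1 = 159/68 ≈ 2.338 bits/symbol.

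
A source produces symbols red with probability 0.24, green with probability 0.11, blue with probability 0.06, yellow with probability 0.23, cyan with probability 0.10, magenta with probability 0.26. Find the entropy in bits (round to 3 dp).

H = −Σ pᵢ log₂ pᵢ.
−0.24·log₂(0.24) = 0.4941
−0.11·log₂(0.11) = 0.3503
−0.06·log₂(0.06) = 0.2435
−0.23·log₂(0.23) = 0.4877
−0.10·log₂(0.10) = 0.3322
−0.26·log₂(0.26) = 0.5053
Sum ≈ 2.4131 → 2.413 bits.

2.413 bits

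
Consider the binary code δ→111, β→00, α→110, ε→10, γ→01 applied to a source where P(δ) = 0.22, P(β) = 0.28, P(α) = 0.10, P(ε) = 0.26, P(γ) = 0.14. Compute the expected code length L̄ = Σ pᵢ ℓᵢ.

L̄ = Σ pᵢ·ℓᵢ = 0.22·3 + 0.28·2 + 0.10·3 + 0.26·2 + 0.14·2 = 2.32 bits/symbol.

2.32 bits/symbol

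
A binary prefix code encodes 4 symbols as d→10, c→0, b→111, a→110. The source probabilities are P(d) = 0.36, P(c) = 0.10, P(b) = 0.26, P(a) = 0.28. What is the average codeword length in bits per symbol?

2.44 bits/symbol

L̄ = Σ pᵢ·ℓᵢ = 0.36·2 + 0.10·1 + 0.26·3 + 0.28·3 = 2.44 bits/symbol.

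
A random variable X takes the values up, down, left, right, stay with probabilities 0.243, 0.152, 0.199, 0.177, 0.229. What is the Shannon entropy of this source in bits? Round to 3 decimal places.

2.302 bits

H = −Σ pᵢ log₂ pᵢ.
−0.243·log₂(0.243) = 0.4960
−0.152·log₂(0.152) = 0.4131
−0.199·log₂(0.199) = 0.4635
−0.177·log₂(0.177) = 0.4422
−0.229·log₂(0.229) = 0.4870
Sum ≈ 2.3017 → 2.302 bits.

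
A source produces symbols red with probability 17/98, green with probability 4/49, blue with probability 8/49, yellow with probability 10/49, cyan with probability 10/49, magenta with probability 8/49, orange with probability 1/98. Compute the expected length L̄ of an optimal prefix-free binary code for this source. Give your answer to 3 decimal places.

2.684 bits/symbol

Repeatedly combine the two least-probable nodes; the expected code length is the sum of the merged weights.
merge 1/98 + 4/49 → 9/98
merge 9/98 + 8/49 → 25/98
merge 8/49 + 17/98 → 33/98
merge 10/49 + 10/49 → 20/49
merge 25/98 + 33/98 → 29/49
merge 20/49 + 29/49 → 1
L = 9/98 + 25/98 + 33/98 + 20/49 + 29/49 + 1 = 263/98 ≈ 2.684 bits/symbol.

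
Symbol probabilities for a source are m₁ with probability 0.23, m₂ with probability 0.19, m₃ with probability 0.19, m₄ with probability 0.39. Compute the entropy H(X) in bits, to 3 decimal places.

H = −Σ pᵢ log₂ pᵢ.
−0.23·log₂(0.23) = 0.4877
−0.19·log₂(0.19) = 0.4552
−0.19·log₂(0.19) = 0.4552
−0.39·log₂(0.39) = 0.5298
Sum ≈ 1.9279 → 1.928 bits.

1.928 bits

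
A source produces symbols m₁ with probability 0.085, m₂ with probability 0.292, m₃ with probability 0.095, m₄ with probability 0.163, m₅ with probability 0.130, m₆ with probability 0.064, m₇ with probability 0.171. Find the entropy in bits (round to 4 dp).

2.6422 bits

H = −Σ pᵢ log₂ pᵢ.
−0.085·log₂(0.085) = 0.3023
−0.292·log₂(0.292) = 0.5186
−0.095·log₂(0.095) = 0.3226
−0.163·log₂(0.163) = 0.4266
−0.130·log₂(0.130) = 0.3826
−0.064·log₂(0.064) = 0.2538
−0.171·log₂(0.171) = 0.4357
Sum ≈ 2.6422 → 2.6422 bits.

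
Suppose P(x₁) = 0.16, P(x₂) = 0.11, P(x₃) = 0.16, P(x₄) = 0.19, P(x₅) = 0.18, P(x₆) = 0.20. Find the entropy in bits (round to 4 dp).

H = −Σ pᵢ log₂ pᵢ.
−0.16·log₂(0.16) = 0.4230
−0.11·log₂(0.11) = 0.3503
−0.16·log₂(0.16) = 0.4230
−0.19·log₂(0.19) = 0.4552
−0.18·log₂(0.18) = 0.4453
−0.20·log₂(0.20) = 0.4644
Sum ≈ 2.5612 → 2.5612 bits.

2.5612 bits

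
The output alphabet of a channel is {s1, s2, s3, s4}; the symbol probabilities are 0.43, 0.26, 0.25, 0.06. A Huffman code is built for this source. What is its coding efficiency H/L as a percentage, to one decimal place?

Entropy H = −Σ p log₂ p ≈ 1.7724 bits.
Huffman merges: 3/50+1/4→31/100; 13/50+31/100→57/100; 43/100+57/100→1. L = 47/25 ≈ 1.8800.
Efficiency = H/L = 1.7724/1.8800 = 94.3%.

94.3%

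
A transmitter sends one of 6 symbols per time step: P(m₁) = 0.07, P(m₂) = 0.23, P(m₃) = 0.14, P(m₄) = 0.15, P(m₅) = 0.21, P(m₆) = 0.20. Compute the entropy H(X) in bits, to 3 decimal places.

H = −Σ pᵢ log₂ pᵢ.
−0.07·log₂(0.07) = 0.2686
−0.23·log₂(0.23) = 0.4877
−0.14·log₂(0.14) = 0.3971
−0.15·log₂(0.15) = 0.4105
−0.21·log₂(0.21) = 0.4728
−0.20·log₂(0.20) = 0.4644
Sum ≈ 2.5011 → 2.501 bits.

2.501 bits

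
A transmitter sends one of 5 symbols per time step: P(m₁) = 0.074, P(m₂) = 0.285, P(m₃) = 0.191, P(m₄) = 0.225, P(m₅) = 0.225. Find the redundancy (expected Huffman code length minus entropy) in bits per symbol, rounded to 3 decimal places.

0.046 bits

Entropy H = −Σ p log₂ p ≈ 2.2187 bits.
Huffman merges: 37/500+191/1000→53/200; 9/40+9/40→9/20; 53/200+57/200→11/20; 9/20+11/20→1. L = 453/200 ≈ 2.2650.
L − H = 2.2650 − 2.2187 = 0.046 bits.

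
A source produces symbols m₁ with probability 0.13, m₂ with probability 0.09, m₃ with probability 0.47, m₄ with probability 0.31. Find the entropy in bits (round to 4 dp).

H = −Σ pᵢ log₂ pᵢ.
−0.13·log₂(0.13) = 0.3826
−0.09·log₂(0.09) = 0.3127
−0.47·log₂(0.47) = 0.5120
−0.31·log₂(0.31) = 0.5238
Sum ≈ 1.7310 → 1.7310 bits.

1.7310 bits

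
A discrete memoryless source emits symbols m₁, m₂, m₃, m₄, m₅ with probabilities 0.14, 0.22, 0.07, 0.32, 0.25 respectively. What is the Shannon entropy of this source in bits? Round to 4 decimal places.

H = −Σ pᵢ log₂ pᵢ.
−0.14·log₂(0.14) = 0.3971
−0.22·log₂(0.22) = 0.4806
−0.07·log₂(0.07) = 0.2686
−0.32·log₂(0.32) = 0.5260
−0.25·log₂(0.25) = 0.5000
Sum ≈ 2.1723 → 2.1723 bits.

2.1723 bits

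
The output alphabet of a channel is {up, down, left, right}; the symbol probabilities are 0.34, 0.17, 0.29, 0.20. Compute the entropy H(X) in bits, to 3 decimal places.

H = −Σ pᵢ log₂ pᵢ.
−0.34·log₂(0.34) = 0.5292
−0.17·log₂(0.17) = 0.4346
−0.29·log₂(0.29) = 0.5179
−0.20·log₂(0.20) = 0.4644
Sum ≈ 1.9461 → 1.946 bits.

1.946 bits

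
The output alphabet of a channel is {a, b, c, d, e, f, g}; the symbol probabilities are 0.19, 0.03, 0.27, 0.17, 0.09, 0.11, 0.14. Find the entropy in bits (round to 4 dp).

H = −Σ pᵢ log₂ pᵢ.
−0.19·log₂(0.19) = 0.4552
−0.03·log₂(0.03) = 0.1518
−0.27·log₂(0.27) = 0.5100
−0.17·log₂(0.17) = 0.4346
−0.09·log₂(0.09) = 0.3127
−0.11·log₂(0.11) = 0.3503
−0.14·log₂(0.14) = 0.3971
Sum ≈ 2.6117 → 2.6117 bits.

2.6117 bits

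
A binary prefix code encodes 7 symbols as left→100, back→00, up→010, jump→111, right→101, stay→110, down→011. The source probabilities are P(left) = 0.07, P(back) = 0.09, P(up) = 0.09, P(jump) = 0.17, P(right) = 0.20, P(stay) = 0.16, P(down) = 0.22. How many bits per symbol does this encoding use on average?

L̄ = Σ pᵢ·ℓᵢ = 0.07·3 + 0.09·2 + 0.09·3 + 0.17·3 + 0.20·3 + 0.16·3 + 0.22·3 = 2.91 bits/symbol.

2.91 bits/symbol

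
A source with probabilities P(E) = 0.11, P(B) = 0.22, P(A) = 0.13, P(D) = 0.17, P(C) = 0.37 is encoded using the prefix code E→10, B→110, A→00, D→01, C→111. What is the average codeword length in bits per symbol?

2.59 bits/symbol

L̄ = Σ pᵢ·ℓᵢ = 0.11·2 + 0.22·3 + 0.13·2 + 0.17·2 + 0.37·3 = 2.59 bits/symbol.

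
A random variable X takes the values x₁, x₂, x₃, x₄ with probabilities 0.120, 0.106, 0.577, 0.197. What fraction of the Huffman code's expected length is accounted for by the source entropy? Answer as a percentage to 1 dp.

Entropy H = −Σ p log₂ p ≈ 1.6298 bits.
Huffman merges: 53/500+3/25→113/500; 197/1000+113/500→423/1000; 423/1000+577/1000→1. L = 1649/1000 ≈ 1.6490.
Efficiency = H/L = 1.6298/1.6490 = 98.8%.

98.8%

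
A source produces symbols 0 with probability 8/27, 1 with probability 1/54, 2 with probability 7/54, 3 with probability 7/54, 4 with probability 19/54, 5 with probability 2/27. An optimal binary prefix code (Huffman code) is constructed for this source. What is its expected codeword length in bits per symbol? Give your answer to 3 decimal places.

2.315 bits/symbol

Repeatedly combine the two least-probable nodes; the expected code length is the sum of the merged weights.
merge 1/54 + 2/27 → 5/54
merge 5/54 + 7/54 → 2/9
merge 7/54 + 2/9 → 19/54
merge 8/27 + 19/54 → 35/54
merge 19/54 + 35/54 → 1
L = 5/54 + 2/9 + 19/54 + 35/54 + 1 = 125/54 ≈ 2.315 bits/symbol.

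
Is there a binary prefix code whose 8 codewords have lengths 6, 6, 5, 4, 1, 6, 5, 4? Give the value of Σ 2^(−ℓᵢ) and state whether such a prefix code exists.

With common denominator 2^6 = 64: Σ 2^(−ℓᵢ) = 1/64 + 1/64 + 2/64 + 4/64 + 32/64 + 1/64 + 2/64 + 4/64 = 47/64 = 0.734375.
Kraft's inequality requires Σ ≤ 1; here Σ = 0.734375 ≤ 1, so such a prefix code exists.

0.734375; yes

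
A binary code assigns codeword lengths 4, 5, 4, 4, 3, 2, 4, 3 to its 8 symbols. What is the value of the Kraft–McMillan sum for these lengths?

0.78125

With common denominator 2^5 = 32: Σ 2^(−ℓᵢ) = 2/32 + 1/32 + 2/32 + 2/32 + 4/32 + 8/32 + 2/32 + 4/32 = 25/32 = 0.78125.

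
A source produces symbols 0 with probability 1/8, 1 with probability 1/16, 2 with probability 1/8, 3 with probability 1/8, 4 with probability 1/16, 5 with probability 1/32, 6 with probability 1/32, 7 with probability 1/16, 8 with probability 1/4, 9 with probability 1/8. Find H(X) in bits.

Each probability is a power of 1/2, so log₂(1/p) is an integer.
H = Σ p·log₂(1/p) = 1/8·3 + 1/16·4 + 1/8·3 + 1/8·3 + 1/16·4 + 1/32·5 + 1/32·5 + 1/16·4 + 1/4·2 + 1/8·3 = 3.0625 bits.

3.0625 bits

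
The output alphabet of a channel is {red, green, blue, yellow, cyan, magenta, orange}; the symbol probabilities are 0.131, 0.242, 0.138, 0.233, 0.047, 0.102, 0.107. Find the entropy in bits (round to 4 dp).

H = −Σ pᵢ log₂ pᵢ.
−0.131·log₂(0.131) = 0.3841
−0.242·log₂(0.242) = 0.4954
−0.138·log₂(0.138) = 0.3943
−0.233·log₂(0.233) = 0.4897
−0.047·log₂(0.047) = 0.2073
−0.102·log₂(0.102) = 0.3359
−0.107·log₂(0.107) = 0.3450
Sum ≈ 2.6517 → 2.6517 bits.

2.6517 bits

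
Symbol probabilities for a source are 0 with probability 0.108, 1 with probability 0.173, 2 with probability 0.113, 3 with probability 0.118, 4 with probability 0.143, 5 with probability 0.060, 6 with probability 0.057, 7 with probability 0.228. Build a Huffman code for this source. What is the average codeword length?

2.889 bits/symbol

Repeatedly combine the two least-probable nodes; the expected code length is the sum of the merged weights.
merge 57/1000 + 3/50 → 117/1000
merge 27/250 + 113/1000 → 221/1000
merge 117/1000 + 59/500 → 47/200
merge 143/1000 + 173/1000 → 79/250
merge 221/1000 + 57/250 → 449/1000
merge 47/200 + 79/250 → 551/1000
merge 449/1000 + 551/1000 → 1
L = 117/1000 + 221/1000 + 47/200 + 79/250 + 449/1000 + 551/1000 + 1 = 2889/1000 = 2.889 bits/symbol.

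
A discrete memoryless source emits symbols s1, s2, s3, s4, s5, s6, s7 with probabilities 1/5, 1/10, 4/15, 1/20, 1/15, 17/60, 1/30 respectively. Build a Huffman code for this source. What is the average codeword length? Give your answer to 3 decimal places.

2.483 bits/symbol

Repeatedly combine the two least-probable nodes; the expected code length is the sum of the merged weights.
merge 1/30 + 1/20 → 1/12
merge 1/15 + 1/12 → 3/20
merge 1/10 + 3/20 → 1/4
merge 1/5 + 1/4 → 9/20
merge 4/15 + 17/60 → 11/20
merge 9/20 + 11/20 → 1
L = 1/12 + 3/20 + 1/4 + 9/20 + 11/20 + 1 = 149/60 ≈ 2.483 bits/symbol.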